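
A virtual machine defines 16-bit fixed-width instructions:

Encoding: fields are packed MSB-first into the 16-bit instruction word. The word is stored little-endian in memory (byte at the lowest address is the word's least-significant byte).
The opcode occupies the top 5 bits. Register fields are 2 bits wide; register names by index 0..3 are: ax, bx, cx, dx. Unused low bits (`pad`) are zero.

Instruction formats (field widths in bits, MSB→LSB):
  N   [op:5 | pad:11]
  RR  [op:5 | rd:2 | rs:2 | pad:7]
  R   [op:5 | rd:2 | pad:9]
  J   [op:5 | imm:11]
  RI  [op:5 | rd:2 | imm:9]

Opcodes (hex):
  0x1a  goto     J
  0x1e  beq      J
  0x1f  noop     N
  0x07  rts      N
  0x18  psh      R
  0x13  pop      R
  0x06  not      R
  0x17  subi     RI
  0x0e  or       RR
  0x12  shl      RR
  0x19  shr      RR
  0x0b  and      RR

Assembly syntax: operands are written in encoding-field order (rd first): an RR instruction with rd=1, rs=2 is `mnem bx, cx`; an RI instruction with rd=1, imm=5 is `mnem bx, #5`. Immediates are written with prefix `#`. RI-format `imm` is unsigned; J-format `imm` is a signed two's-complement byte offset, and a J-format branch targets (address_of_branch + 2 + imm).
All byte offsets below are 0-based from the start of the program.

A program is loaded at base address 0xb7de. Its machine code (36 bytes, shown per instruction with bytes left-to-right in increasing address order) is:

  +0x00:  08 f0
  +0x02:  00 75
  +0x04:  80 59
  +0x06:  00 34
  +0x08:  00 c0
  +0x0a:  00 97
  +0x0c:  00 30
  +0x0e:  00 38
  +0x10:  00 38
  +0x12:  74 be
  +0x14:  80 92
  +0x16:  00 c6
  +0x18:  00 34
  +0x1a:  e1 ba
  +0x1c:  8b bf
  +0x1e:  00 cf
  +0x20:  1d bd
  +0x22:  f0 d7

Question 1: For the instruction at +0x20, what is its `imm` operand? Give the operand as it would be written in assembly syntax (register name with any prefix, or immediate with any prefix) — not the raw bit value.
+0x20: 1d bd ⇒ word 0xbd1d (little)
  opcode bits[15:11]=0x17: subi/RI
  rd@[10:9]=0x2 ⇒ cx
  imm@[8:0]=0x11d ⇒ #285

#285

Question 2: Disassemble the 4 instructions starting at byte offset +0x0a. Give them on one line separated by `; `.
@+0a  little-endian(00 97) = 0x9700
  opcode bits[15:11]=0x12: shl/RR
  rd@[10:9]=0x3 ⇒ dx
  rs@[8:7]=0x2 ⇒ cx
@+0c  little-endian(00 30) = 0x3000
  opcode bits[15:11]=0x6: not/R
  rd@[10:9]=0x0 ⇒ ax
@+0e  little-endian(00 38) = 0x3800
  opcode bits[15:11]=0x7: rts/N
@+10  little-endian(00 38) = 0x3800
  opcode bits[15:11]=0x7: rts/N

shl dx, cx; not ax; rts; rts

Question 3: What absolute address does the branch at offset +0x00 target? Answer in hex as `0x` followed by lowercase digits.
0xb7e8

off 0x00: read 08 f0 as little → 0xf008
  top 5b → 0x1e → beq [J]
  [10:0] imm=8 = #8
  target = base 0xb7de + off 0x00 + 2 + imm 8 = 0xb7e8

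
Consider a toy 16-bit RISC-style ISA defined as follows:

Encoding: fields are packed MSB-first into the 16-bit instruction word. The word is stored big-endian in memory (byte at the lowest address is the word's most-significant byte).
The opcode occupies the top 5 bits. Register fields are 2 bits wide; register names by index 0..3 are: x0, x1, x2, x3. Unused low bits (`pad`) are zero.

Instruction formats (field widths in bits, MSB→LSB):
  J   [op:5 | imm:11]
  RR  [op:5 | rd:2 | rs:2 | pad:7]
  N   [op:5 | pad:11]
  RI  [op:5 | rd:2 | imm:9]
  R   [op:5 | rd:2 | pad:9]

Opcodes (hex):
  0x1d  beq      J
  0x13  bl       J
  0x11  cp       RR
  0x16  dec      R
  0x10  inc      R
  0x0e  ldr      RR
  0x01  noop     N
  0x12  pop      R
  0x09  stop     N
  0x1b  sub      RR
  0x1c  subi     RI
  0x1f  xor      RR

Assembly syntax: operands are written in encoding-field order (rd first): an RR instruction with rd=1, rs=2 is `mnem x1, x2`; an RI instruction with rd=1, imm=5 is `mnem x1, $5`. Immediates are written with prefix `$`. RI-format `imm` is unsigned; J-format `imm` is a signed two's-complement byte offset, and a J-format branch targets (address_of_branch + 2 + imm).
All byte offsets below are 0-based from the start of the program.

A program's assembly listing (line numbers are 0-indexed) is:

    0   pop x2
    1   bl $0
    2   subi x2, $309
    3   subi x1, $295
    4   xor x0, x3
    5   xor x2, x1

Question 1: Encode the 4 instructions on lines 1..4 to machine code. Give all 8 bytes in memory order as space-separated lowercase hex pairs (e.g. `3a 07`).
line 1 (bl): pack op=0x13:5|imm=0:11 = 0x9800; big→ 98 00
line 2 (subi): pack op=0x1c:5|rd=2:2|imm=309:9 = 0xe535; big→ e5 35
line 3 (subi): pack op=0x1c:5|rd=1:2|imm=295:9 = 0xe327; big→ e3 27
line 4 (xor): pack op=0x1f:5|rd=0:2|rs=3:2|pad=0:7 = 0xf980; big→ f9 80

98 00 e5 35 e3 27 f9 80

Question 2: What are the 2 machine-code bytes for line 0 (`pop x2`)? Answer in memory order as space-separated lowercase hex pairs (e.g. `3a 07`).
L0: pop op=0x12:5|rd=2:2|pad=0:9 ⇒ 0x9400 ⇒ big 94 00

94 00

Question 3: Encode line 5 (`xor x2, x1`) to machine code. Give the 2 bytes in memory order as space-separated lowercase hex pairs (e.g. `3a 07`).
fc 80

L5: xor op=0x1f:5|rd=2:2|rs=1:2|pad=0:7 ⇒ 0xfc80 ⇒ big fc 80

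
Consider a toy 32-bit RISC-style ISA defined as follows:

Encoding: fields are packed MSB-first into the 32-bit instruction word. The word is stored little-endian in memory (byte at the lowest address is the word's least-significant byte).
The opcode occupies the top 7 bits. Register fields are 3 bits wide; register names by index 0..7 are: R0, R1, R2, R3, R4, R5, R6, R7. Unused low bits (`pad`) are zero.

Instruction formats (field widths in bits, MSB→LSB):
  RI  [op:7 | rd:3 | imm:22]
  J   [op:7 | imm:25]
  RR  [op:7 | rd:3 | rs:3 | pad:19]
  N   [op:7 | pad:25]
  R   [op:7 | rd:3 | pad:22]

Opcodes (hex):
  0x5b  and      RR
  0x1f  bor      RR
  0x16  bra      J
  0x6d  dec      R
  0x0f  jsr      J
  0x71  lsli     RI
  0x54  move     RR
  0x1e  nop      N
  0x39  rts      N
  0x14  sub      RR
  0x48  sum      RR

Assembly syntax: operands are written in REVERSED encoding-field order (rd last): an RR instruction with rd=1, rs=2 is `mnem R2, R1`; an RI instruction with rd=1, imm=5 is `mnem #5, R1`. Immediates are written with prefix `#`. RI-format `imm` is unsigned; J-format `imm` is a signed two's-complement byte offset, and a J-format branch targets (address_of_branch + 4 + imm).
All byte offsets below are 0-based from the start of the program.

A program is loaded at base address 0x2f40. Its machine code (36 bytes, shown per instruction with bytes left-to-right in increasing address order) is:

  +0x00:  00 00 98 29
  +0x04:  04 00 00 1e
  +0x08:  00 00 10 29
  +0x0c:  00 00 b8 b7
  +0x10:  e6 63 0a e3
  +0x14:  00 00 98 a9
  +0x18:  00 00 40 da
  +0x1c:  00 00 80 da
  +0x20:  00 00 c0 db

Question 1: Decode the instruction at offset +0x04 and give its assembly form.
jsr #4

off 0x04: read 04 00 00 1e as little → 0x1e000004
  op=0x1e000004>>25=0xf ⇒ jsr (J)
  imm: (w>>0)&0x1ffffff=0x4 → #4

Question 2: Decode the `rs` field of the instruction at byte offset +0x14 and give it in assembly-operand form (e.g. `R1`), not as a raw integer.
R3

off 0x14: read 00 00 98 a9 as little → 0xa9980000
  op=0xa9980000>>25=0x54 ⇒ move (RR)
  rd: (w>>22)&0x7=0x6 → R6
  rs: (w>>19)&0x7=0x3 → R3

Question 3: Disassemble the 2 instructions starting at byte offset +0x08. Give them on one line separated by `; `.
off 0x08: read 00 00 10 29 as little → 0x29100000
  opcode bits[31:25]=0x14: sub/RR
  [24:22] rd=4 = R4
  [21:19] rs=2 = R2
off 0x0c: read 00 00 b8 b7 as little → 0xb7b80000
  opcode bits[31:25]=0x5b: and/RR
  [24:22] rd=6 = R6
  [21:19] rs=7 = R7

sub R2, R4; and R7, R6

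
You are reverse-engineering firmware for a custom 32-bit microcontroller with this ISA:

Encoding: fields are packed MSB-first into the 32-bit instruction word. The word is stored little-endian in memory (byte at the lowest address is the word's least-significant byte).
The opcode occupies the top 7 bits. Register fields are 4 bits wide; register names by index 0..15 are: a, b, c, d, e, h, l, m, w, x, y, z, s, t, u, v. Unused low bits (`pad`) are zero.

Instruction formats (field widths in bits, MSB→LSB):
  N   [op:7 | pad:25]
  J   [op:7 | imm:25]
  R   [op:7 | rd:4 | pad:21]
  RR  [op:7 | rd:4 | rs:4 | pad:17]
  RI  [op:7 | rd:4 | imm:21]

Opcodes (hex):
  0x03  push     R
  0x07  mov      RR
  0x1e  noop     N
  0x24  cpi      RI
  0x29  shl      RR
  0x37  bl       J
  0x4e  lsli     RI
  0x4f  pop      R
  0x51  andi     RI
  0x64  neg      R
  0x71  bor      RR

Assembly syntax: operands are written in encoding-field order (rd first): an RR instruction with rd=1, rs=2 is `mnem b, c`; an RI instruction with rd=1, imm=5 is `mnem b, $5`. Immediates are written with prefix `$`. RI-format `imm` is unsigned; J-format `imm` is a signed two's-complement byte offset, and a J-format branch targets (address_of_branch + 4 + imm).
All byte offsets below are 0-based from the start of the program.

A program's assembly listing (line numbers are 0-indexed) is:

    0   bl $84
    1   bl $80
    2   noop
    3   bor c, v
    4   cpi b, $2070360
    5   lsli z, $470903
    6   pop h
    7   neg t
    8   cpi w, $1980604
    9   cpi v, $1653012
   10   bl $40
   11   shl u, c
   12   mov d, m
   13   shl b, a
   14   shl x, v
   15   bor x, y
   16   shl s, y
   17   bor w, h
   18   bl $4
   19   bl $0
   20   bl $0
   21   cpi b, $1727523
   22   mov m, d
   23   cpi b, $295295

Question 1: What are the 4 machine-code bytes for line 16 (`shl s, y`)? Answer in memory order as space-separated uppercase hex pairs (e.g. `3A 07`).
00 00 94 53

line 16 (shl): pack op=0x29:7|rd=12:4|rs=10:4|pad=0:17 = 0x53940000; little→ 00 00 94 53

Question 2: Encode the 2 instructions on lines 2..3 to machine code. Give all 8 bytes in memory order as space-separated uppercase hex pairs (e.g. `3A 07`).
line 2 (noop): pack op=0x1e:7|pad=0:25 = 0x3c000000; little→ 00 00 00 3c
line 3 (bor): pack op=0x71:7|rd=2:4|rs=15:4|pad=0:17 = 0xe25e0000; little→ 00 00 5e e2

00 00 00 3C 00 00 5E E2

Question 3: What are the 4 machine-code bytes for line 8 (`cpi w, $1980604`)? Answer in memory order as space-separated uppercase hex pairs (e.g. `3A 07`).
8. cpi fields op=0x24:7|rd=8:4|imm=1980604:21 → word 491e38bch → bc 38 1e 49

BC 38 1E 49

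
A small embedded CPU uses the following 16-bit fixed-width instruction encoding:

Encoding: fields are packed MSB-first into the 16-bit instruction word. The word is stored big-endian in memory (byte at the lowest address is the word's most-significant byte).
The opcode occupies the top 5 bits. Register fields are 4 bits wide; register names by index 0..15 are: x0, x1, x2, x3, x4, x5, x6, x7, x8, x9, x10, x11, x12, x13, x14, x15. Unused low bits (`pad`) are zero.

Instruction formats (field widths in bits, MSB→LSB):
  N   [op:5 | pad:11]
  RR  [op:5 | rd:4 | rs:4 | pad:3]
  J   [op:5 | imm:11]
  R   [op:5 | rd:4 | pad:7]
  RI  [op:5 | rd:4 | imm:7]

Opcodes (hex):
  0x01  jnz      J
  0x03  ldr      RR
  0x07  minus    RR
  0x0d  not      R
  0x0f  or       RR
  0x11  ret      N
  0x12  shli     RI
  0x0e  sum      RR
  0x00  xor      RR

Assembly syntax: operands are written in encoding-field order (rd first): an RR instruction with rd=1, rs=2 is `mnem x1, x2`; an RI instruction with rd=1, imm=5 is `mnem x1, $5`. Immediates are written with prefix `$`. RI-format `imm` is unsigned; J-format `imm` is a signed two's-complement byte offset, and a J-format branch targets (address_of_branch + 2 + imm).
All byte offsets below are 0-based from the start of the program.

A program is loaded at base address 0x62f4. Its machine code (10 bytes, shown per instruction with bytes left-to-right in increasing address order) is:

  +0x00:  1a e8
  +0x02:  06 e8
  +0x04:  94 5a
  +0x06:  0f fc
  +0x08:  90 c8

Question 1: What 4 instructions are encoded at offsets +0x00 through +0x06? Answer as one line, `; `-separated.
ldr x5, x13; xor x13, x13; shli x8, $90; jnz $-4

+0x00: 1a e8 ⇒ word 0x1ae8 (big)
  op=0x1ae8>>11=0x3 ⇒ ldr (RR)
  rd@[10:7]=0x5 ⇒ x5
  rs@[6:3]=0xd ⇒ x13
+0x02: 06 e8 ⇒ word 0x06e8 (big)
  op=0x06e8>>11=0x0 ⇒ xor (RR)
  rd@[10:7]=0xd ⇒ x13
  rs@[6:3]=0xd ⇒ x13
+0x04: 94 5a ⇒ word 0x945a (big)
  op=0x945a>>11=0x12 ⇒ shli (RI)
  rd@[10:7]=0x8 ⇒ x8
  imm@[6:0]=0x5a ⇒ $90
+0x06: 0f fc ⇒ word 0x0ffc (big)
  op=0x0ffc>>11=0x1 ⇒ jnz (J)
  imm@[10:0]=0x7fc (s11→-4) ⇒ $-4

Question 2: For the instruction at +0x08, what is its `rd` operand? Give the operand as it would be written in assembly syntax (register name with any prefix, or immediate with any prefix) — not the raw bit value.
x1

[08] 90 c8 → 0x90c8
  opcode bits[15:11]=0x12: shli/RI
  rd@[10:7]=0x1 ⇒ x1
  imm@[6:0]=0x48 ⇒ $72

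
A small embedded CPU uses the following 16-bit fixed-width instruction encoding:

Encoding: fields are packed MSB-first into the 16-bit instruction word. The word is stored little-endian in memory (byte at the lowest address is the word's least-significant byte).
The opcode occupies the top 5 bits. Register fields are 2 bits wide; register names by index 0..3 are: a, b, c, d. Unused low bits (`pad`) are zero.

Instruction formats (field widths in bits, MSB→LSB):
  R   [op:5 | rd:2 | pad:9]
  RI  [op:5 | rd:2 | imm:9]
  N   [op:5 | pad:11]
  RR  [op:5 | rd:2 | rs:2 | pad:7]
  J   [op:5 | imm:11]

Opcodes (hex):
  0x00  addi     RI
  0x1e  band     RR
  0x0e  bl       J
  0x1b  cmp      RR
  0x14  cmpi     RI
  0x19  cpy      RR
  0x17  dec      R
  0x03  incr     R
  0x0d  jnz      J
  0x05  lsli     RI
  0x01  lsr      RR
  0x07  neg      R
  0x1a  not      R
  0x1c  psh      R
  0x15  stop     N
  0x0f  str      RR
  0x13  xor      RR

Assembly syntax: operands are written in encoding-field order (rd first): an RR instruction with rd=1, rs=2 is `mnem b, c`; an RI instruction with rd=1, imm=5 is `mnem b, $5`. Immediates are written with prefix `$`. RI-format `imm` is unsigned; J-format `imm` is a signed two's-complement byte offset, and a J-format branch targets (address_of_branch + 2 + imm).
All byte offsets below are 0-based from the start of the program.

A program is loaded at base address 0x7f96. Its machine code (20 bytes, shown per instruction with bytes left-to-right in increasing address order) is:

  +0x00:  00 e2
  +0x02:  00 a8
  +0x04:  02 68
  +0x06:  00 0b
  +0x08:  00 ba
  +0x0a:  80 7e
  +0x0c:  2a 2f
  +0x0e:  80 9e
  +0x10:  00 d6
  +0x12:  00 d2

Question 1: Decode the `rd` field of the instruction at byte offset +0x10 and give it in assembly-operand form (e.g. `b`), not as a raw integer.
@+10  little-endian(00 d6) = 0xd600
  opcode bits[15:11]=0x1a: not/R
  [10:9] rd=3 = d

d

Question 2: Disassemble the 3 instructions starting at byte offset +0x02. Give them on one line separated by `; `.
+0x02: 00 a8 ⇒ word 0xa800 (little)
  top 5b → 0x15 → stop [N]
+0x04: 02 68 ⇒ word 0x6802 (little)
  top 5b → 0xd → jnz [J]
  imm@[10:0]=0x2 ⇒ $2
+0x06: 00 0b ⇒ word 0x0b00 (little)
  top 5b → 0x1 → lsr [RR]
  rd@[10:9]=0x1 ⇒ b
  rs@[8:7]=0x2 ⇒ c

stop; jnz $2; lsr b, c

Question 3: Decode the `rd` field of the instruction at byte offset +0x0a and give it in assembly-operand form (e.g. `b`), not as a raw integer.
off 0x0a: read 80 7e as little → 0x7e80
  op=0x7e80>>11=0xf ⇒ str (RR)
  rd@[10:9]=0x3 ⇒ d
  rs@[8:7]=0x1 ⇒ b

d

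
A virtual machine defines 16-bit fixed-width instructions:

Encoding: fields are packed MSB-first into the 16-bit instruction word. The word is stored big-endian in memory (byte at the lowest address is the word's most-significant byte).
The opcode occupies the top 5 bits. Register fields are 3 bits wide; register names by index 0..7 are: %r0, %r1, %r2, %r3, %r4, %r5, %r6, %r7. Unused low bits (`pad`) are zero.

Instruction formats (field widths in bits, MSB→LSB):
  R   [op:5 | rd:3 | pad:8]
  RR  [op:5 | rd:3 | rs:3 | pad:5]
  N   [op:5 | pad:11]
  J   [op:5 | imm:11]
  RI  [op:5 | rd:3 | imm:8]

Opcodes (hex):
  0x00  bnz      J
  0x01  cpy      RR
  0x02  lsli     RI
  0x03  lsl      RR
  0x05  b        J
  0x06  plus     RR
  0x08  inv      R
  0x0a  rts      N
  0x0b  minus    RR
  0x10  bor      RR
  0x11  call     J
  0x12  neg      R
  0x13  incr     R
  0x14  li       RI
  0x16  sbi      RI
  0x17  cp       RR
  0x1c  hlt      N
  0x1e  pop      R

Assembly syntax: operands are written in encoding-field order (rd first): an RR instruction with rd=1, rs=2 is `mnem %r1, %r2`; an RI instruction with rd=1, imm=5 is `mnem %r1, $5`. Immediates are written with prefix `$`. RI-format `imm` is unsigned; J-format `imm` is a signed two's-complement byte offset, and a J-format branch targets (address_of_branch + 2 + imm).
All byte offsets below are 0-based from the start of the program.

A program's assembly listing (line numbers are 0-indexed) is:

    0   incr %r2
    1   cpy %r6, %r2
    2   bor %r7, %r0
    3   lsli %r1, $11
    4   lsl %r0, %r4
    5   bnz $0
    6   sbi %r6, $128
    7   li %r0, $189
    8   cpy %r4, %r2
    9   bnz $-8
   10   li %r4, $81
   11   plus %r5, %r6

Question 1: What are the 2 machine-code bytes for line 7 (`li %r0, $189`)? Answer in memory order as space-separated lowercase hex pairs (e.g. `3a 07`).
7. li fields op=0x14:5|rd=0:3|imm=189:8 → word a0bdh → a0 bd

a0 bd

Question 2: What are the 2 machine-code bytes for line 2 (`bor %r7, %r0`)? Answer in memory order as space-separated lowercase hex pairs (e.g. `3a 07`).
L2: bor op=0x10:5|rd=7:3|rs=0:3|pad=0:5 ⇒ 0x8700 ⇒ big 87 00

87 00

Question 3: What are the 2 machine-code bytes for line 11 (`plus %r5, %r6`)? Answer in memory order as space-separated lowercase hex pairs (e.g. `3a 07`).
35 c0

line 11 (plus): pack op=0x6:5|rd=5:3|rs=6:3|pad=0:5 = 0x35c0; big→ 35 c0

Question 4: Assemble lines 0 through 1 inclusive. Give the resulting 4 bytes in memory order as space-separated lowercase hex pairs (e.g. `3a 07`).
0. incr fields op=0x13:5|rd=2:3|pad=0:8 → word 9a00h → 9a 00
1. cpy fields op=0x1:5|rd=6:3|rs=2:3|pad=0:5 → word 0e40h → 0e 40

9a 00 0e 40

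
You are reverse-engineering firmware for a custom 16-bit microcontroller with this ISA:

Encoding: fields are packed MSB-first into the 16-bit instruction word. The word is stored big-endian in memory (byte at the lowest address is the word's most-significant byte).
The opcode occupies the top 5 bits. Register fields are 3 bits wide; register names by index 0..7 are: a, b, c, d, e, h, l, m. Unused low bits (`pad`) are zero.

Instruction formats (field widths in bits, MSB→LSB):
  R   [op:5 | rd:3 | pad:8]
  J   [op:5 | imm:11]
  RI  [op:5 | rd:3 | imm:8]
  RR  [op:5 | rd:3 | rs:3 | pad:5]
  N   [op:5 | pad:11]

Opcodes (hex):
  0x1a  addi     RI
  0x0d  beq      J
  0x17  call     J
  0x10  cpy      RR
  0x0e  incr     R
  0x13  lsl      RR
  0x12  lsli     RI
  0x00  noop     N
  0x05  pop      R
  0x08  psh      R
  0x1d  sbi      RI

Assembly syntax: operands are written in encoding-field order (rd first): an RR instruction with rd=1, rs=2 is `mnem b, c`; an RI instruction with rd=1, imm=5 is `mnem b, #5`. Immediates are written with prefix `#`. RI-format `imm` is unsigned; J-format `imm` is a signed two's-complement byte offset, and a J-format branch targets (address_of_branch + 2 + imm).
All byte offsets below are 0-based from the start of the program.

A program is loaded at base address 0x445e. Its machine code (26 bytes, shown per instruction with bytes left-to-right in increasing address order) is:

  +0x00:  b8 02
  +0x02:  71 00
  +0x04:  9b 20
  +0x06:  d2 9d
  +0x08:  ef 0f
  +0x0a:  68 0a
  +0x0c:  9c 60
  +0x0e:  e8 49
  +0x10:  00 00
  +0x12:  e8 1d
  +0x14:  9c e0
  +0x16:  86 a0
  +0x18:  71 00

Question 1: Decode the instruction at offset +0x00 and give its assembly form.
[00] b8 02 → 0xb802
  top 5b → 0x17 → call [J]
  [10:0] imm=2 = #2

call #2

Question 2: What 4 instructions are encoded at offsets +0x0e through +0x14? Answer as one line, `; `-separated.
off 0x0e: read e8 49 as big → 0xe849
  opcode bits[15:11]=0x1d: sbi/RI
  rd@[10:8]=0x0 ⇒ a
  imm@[7:0]=0x49 ⇒ #73
off 0x10: read 00 00 as big → 0x0000
  opcode bits[15:11]=0x0: noop/N
off 0x12: read e8 1d as big → 0xe81d
  opcode bits[15:11]=0x1d: sbi/RI
  rd@[10:8]=0x0 ⇒ a
  imm@[7:0]=0x1d ⇒ #29
off 0x14: read 9c e0 as big → 0x9ce0
  opcode bits[15:11]=0x13: lsl/RR
  rd@[10:8]=0x4 ⇒ e
  rs@[7:5]=0x7 ⇒ m

sbi a, #73; noop; sbi a, #29; lsl e, m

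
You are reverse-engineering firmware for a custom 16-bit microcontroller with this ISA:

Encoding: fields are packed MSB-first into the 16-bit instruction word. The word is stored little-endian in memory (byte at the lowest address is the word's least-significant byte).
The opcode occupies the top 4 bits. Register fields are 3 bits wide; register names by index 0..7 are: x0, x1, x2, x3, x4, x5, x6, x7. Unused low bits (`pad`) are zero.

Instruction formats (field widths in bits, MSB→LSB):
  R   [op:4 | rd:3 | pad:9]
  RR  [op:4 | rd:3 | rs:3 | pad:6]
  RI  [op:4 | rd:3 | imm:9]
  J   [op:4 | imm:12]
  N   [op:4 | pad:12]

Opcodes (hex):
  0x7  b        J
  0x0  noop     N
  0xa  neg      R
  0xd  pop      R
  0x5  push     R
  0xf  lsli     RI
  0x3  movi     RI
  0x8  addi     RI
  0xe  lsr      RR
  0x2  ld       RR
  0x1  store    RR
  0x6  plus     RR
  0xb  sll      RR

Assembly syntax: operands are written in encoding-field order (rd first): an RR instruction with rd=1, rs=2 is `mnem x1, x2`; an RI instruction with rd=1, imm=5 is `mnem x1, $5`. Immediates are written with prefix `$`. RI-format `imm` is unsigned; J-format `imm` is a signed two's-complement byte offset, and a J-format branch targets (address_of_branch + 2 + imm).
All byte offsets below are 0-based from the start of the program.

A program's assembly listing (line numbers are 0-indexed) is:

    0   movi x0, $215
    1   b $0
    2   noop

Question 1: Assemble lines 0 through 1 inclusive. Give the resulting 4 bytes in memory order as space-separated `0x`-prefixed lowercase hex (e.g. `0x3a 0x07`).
0. movi fields op=0x3:4|rd=0:3|imm=215:9 → word 30d7h → d7 30
1. b fields op=0x7:4|imm=0:12 → word 7000h → 00 70

0xd7 0x30 0x00 0x70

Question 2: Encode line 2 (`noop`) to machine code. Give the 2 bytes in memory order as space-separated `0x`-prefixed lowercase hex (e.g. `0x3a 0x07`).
0x00 0x00

line 2 (noop): pack op=0x0:4|pad=0:12 = 0x0000; little→ 00 00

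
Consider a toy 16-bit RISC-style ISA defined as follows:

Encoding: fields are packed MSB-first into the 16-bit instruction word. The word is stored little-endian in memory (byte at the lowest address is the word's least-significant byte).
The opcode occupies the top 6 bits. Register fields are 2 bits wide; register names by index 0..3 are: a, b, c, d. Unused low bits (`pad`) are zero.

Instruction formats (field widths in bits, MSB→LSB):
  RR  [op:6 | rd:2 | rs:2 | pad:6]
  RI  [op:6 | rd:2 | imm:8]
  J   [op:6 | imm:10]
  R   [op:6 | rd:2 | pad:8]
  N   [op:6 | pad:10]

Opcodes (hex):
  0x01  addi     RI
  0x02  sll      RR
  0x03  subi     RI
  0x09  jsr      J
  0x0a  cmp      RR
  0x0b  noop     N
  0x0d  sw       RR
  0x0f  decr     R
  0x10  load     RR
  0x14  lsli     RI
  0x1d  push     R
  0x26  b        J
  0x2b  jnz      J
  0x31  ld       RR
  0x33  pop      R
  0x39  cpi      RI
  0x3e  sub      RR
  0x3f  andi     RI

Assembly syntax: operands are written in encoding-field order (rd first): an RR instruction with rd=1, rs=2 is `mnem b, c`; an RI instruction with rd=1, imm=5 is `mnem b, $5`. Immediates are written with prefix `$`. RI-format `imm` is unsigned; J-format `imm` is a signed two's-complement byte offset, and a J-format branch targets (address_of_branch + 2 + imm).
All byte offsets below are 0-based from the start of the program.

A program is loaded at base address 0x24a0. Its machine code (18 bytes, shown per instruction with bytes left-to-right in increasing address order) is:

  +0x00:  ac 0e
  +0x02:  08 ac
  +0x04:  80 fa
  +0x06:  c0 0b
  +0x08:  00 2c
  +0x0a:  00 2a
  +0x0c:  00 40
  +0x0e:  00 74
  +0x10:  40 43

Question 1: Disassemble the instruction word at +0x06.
sll d, d

+0x06: c0 0b ⇒ word 0x0bc0 (little)
  op=0x0bc0>>10=0x2 ⇒ sll (RR)
  rd@[9:8]=0x3 ⇒ d
  rs@[7:6]=0x3 ⇒ d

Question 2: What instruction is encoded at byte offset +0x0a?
cmp c, a

+0x0a: 00 2a ⇒ word 0x2a00 (little)
  top 6b → 0xa → cmp [RR]
  rd@[9:8]=0x2 ⇒ c
  rs@[7:6]=0x0 ⇒ a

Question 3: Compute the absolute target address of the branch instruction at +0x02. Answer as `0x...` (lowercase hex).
@+02  little-endian(08 ac) = 0xac08
  top 6b → 0x2b → jnz [J]
  [9:0] imm=8 = $8
  target = base 0x24a0 + off 0x02 + 2 + imm 8 = 0x24ac

0x24ac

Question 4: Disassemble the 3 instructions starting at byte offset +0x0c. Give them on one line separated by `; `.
load a, a; push a; load d, b

[0c] 00 40 → 0x4000
  opcode bits[15:10]=0x10: load/RR
  rd: (w>>8)&0x3=0x0 → a
  rs: (w>>6)&0x3=0x0 → a
[0e] 00 74 → 0x7400
  opcode bits[15:10]=0x1d: push/R
  rd: (w>>8)&0x3=0x0 → a
[10] 40 43 → 0x4340
  opcode bits[15:10]=0x10: load/RR
  rd: (w>>8)&0x3=0x3 → d
  rs: (w>>6)&0x3=0x1 → b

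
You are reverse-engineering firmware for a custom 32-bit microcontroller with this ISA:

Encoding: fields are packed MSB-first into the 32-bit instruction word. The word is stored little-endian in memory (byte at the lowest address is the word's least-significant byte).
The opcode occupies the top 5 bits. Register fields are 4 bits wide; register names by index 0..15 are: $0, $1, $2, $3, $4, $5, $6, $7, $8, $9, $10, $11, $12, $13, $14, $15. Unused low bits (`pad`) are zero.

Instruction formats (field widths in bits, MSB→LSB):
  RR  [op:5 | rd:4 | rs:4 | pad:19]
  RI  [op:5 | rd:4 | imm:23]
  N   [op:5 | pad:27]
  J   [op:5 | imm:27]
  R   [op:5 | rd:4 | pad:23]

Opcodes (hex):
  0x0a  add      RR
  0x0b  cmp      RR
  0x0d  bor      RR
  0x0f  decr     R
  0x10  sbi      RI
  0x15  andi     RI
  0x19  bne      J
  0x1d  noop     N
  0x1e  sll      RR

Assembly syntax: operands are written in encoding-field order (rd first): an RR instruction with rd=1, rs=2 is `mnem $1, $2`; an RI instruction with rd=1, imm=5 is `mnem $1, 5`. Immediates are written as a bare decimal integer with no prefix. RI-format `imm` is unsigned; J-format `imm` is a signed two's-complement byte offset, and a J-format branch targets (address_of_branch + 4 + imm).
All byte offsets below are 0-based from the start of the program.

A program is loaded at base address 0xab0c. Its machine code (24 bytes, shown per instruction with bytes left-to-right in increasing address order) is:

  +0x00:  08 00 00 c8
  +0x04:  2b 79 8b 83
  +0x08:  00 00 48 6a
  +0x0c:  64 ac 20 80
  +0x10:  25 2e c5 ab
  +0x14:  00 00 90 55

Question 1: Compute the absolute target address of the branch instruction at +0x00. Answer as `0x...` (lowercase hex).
[00] 08 00 00 c8 → 0xc8000008
  op=0xc8000008>>27=0x19 ⇒ bne (J)
  imm@[26:0]=0x8 ⇒ 8
  target = base 0xab0c + off 0x00 + 4 + imm 8 = 0xab18

0xab18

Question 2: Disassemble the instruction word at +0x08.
@+08  little-endian(00 00 48 6a) = 0x6a480000
  opcode bits[31:27]=0xd: bor/RR
  rd@[26:23]=0x4 ⇒ $4
  rs@[22:19]=0x9 ⇒ $9

bor $4, $9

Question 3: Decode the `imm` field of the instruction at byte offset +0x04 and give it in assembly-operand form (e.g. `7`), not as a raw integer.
+0x04: 2b 79 8b 83 ⇒ word 0x838b792b (little)
  opcode bits[31:27]=0x10: sbi/RI
  rd@[26:23]=0x7 ⇒ $7
  imm@[22:0]=0xb792b ⇒ 751915

751915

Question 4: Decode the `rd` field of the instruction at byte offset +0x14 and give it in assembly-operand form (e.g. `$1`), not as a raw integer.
$11

+0x14: 00 00 90 55 ⇒ word 0x55900000 (little)
  op=0x55900000>>27=0xa ⇒ add (RR)
  rd: (w>>23)&0xf=0xb → $11
  rs: (w>>19)&0xf=0x2 → $2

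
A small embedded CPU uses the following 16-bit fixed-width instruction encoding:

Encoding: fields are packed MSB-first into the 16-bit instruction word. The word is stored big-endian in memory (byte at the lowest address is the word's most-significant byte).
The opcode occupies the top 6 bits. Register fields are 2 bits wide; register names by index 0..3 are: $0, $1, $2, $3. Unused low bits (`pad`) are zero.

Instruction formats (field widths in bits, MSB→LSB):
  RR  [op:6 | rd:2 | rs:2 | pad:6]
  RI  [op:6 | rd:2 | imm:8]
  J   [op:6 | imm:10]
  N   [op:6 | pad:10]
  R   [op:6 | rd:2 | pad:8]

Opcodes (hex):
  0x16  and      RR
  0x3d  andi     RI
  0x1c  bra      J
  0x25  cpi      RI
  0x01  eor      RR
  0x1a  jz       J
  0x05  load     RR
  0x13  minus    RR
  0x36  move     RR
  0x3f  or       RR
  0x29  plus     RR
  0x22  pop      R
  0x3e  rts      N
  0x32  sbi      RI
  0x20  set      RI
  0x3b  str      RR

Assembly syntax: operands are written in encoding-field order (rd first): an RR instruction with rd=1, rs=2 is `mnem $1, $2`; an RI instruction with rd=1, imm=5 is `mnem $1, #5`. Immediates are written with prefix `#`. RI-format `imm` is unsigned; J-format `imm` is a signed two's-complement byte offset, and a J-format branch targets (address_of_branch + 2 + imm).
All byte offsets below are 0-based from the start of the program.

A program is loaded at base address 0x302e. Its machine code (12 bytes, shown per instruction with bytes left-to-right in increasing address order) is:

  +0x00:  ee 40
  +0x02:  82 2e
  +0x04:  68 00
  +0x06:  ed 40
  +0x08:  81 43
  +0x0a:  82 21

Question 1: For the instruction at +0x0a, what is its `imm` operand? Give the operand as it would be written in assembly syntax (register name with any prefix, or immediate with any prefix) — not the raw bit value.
#33

@+0a  big-endian(82 21) = 0x8221
  opcode bits[15:10]=0x20: set/RI
  rd@[9:8]=0x2 ⇒ $2
  imm@[7:0]=0x21 ⇒ #33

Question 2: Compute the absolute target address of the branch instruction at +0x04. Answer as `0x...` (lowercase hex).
@+04  big-endian(68 00) = 0x6800
  top 6b → 0x1a → jz [J]
  [9:0] imm=0 = #0
  target = base 0x302e + off 0x04 + 2 + imm 0 = 0x3034

0x3034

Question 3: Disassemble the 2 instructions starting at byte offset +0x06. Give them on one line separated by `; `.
str $1, $1; set $1, #67

+0x06: ed 40 ⇒ word 0xed40 (big)
  opcode bits[15:10]=0x3b: str/RR
  rd: (w>>8)&0x3=0x1 → $1
  rs: (w>>6)&0x3=0x1 → $1
+0x08: 81 43 ⇒ word 0x8143 (big)
  opcode bits[15:10]=0x20: set/RI
  rd: (w>>8)&0x3=0x1 → $1
  imm: (w>>0)&0xff=0x43 → #67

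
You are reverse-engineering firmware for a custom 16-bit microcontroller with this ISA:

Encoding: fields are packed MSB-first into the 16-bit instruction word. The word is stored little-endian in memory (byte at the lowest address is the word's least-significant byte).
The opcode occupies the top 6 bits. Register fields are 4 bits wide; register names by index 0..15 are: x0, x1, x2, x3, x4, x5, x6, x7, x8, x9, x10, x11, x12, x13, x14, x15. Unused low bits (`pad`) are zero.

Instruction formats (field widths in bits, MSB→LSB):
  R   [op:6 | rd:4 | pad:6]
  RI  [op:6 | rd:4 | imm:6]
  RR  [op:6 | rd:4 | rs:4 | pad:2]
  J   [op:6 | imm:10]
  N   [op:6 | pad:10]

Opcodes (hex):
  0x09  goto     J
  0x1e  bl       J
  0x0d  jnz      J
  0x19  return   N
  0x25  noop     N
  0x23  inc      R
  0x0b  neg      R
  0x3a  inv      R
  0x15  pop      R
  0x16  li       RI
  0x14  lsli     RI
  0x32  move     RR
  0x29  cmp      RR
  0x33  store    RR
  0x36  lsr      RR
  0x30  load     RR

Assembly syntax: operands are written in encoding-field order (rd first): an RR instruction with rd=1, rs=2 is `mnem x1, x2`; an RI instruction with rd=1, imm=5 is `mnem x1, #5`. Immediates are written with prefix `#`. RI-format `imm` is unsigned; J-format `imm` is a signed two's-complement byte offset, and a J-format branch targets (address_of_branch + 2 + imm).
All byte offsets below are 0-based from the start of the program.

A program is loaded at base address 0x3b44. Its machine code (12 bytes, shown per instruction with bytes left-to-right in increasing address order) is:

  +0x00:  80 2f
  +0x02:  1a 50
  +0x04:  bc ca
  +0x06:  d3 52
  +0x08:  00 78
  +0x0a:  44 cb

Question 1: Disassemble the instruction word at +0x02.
@+02  little-endian(1a 50) = 0x501a
  op=0x501a>>10=0x14 ⇒ lsli (RI)
  rd@[9:6]=0x0 ⇒ x0
  imm@[5:0]=0x1a ⇒ #26

lsli x0, #26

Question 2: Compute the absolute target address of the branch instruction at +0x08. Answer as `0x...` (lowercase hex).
0x3b4e

off 0x08: read 00 78 as little → 0x7800
  op=0x7800>>10=0x1e ⇒ bl (J)
  imm@[9:0]=0x0 ⇒ #0
  target = base 0x3b44 + off 0x08 + 2 + imm 0 = 0x3b4e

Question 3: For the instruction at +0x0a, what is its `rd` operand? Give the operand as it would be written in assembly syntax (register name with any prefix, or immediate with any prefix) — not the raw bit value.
x13

[0a] 44 cb → 0xcb44
  top 6b → 0x32 → move [RR]
  rd@[9:6]=0xd ⇒ x13
  rs@[5:2]=0x1 ⇒ x1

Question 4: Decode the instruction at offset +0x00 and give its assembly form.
neg x14

off 0x00: read 80 2f as little → 0x2f80
  opcode bits[15:10]=0xb: neg/R
  [9:6] rd=14 = x14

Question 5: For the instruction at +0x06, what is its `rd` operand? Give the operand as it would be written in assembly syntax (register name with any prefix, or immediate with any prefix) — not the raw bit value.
x11

@+06  little-endian(d3 52) = 0x52d3
  op=0x52d3>>10=0x14 ⇒ lsli (RI)
  rd@[9:6]=0xb ⇒ x11
  imm@[5:0]=0x13 ⇒ #19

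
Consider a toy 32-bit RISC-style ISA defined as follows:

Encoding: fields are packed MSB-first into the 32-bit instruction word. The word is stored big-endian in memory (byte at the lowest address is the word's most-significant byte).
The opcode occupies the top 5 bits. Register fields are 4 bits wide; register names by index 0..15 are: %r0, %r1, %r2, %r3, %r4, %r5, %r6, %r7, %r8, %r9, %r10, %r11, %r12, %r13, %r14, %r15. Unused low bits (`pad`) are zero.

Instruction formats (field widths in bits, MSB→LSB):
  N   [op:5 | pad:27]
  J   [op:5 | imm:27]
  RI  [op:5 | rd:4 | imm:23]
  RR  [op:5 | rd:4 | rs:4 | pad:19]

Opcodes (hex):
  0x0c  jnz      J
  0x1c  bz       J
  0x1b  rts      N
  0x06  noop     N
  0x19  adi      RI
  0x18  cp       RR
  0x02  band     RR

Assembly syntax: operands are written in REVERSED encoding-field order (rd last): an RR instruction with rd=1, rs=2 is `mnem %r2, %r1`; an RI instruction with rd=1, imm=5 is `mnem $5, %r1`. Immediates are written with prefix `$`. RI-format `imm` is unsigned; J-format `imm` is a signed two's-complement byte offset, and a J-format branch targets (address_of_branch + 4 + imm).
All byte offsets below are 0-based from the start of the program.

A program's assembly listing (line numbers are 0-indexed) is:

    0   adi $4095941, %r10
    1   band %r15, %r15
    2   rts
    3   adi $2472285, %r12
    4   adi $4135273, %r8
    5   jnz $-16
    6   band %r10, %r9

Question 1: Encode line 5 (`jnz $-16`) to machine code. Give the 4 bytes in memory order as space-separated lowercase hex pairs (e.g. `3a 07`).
line 5 (jnz): pack op=0xc:5|imm=-16:27 = 0x67fffff0; big→ 67 ff ff f0

67 ff ff f0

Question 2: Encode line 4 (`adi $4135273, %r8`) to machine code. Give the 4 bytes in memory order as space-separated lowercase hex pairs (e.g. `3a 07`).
cc 3f 19 69

4. adi fields op=0x19:5|rd=8:4|imm=4135273:23 → word cc3f1969h → cc 3f 19 69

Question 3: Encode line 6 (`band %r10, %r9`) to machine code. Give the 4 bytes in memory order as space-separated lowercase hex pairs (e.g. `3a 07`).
14 d0 00 00

6. band fields op=0x2:5|rd=9:4|rs=10:4|pad=0:19 → word 14d00000h → 14 d0 00 00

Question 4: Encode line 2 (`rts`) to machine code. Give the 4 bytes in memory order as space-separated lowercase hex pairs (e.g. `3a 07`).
d8 00 00 00

line 2 (rts): pack op=0x1b:5|pad=0:27 = 0xd8000000; big→ d8 00 00 00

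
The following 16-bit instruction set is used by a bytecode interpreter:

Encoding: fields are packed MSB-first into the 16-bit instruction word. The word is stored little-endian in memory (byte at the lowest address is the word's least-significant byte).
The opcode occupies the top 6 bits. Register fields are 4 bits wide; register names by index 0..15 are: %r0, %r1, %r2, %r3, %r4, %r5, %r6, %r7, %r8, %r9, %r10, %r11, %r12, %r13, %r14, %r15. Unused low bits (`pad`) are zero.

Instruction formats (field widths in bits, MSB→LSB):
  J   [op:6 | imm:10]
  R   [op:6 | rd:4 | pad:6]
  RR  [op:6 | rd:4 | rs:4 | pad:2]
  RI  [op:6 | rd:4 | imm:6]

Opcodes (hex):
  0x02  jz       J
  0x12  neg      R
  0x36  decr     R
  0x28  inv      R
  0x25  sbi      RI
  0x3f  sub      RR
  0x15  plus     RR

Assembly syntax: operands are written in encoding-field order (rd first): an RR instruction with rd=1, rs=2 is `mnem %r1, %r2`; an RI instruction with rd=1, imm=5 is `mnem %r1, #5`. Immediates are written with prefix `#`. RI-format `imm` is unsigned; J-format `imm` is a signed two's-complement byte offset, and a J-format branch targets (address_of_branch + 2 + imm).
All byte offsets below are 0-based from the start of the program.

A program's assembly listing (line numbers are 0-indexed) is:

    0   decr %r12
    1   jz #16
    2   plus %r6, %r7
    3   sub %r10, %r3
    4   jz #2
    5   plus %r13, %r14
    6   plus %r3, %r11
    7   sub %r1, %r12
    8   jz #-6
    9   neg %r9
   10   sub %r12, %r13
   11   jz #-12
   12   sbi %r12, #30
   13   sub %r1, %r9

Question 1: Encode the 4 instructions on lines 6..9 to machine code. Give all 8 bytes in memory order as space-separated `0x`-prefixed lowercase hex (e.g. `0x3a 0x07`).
6. plus fields op=0x15:6|rd=3:4|rs=11:4|pad=0:2 → word 54ech → ec 54
7. sub fields op=0x3f:6|rd=1:4|rs=12:4|pad=0:2 → word fc70h → 70 fc
8. jz fields op=0x2:6|imm=-6:10 → word 0bfah → fa 0b
9. neg fields op=0x12:6|rd=9:4|pad=0:6 → word 4a40h → 40 4a

0xec 0x54 0x70 0xfc 0xfa 0x0b 0x40 0x4a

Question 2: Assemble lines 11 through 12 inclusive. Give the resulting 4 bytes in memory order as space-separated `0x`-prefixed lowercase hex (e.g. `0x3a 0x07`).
L11: jz op=0x2:6|imm=-12:10 ⇒ 0x0bf4 ⇒ little f4 0b
L12: sbi op=0x25:6|rd=12:4|imm=30:6 ⇒ 0x971e ⇒ little 1e 97

0xf4 0x0b 0x1e 0x97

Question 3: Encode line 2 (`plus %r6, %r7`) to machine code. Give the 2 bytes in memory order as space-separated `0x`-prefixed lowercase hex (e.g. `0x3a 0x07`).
2. plus fields op=0x15:6|rd=6:4|rs=7:4|pad=0:2 → word 559ch → 9c 55

0x9c 0x55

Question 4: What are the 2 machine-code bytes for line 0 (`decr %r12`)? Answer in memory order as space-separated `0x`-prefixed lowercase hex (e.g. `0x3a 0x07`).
L0: decr op=0x36:6|rd=12:4|pad=0:6 ⇒ 0xdb00 ⇒ little 00 db

0x00 0xdb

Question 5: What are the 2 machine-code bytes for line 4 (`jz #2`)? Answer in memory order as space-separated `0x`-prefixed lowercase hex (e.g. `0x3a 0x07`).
4. jz fields op=0x2:6|imm=2:10 → word 0802h → 02 08

0x02 0x08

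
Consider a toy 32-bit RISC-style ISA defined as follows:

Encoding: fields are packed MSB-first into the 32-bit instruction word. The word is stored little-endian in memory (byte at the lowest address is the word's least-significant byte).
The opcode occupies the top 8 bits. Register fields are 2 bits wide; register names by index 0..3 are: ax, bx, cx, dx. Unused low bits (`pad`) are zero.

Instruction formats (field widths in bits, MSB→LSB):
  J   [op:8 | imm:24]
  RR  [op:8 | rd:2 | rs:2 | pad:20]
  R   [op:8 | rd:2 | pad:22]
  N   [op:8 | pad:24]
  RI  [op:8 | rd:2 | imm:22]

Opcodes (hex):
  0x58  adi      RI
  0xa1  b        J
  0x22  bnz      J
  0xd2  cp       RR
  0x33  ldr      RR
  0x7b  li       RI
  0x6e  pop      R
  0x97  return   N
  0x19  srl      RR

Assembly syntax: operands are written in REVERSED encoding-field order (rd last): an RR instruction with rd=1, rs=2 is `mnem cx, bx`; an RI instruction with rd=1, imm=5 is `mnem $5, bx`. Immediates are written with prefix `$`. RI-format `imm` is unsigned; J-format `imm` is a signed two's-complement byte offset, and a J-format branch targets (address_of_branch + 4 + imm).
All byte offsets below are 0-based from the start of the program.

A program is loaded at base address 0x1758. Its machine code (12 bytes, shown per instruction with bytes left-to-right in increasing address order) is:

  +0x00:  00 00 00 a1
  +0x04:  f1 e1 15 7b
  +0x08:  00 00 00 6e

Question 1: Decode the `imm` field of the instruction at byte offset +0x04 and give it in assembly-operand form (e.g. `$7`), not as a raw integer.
$1434097

@+04  little-endian(f1 e1 15 7b) = 0x7b15e1f1
  opcode bits[31:24]=0x7b: li/RI
  rd@[23:22]=0x0 ⇒ ax
  imm@[21:0]=0x15e1f1 ⇒ $1434097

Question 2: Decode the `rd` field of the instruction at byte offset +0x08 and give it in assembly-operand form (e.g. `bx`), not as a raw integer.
ax

@+08  little-endian(00 00 00 6e) = 0x6e000000
  opcode bits[31:24]=0x6e: pop/R
  rd: (w>>22)&0x3=0x0 → ax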